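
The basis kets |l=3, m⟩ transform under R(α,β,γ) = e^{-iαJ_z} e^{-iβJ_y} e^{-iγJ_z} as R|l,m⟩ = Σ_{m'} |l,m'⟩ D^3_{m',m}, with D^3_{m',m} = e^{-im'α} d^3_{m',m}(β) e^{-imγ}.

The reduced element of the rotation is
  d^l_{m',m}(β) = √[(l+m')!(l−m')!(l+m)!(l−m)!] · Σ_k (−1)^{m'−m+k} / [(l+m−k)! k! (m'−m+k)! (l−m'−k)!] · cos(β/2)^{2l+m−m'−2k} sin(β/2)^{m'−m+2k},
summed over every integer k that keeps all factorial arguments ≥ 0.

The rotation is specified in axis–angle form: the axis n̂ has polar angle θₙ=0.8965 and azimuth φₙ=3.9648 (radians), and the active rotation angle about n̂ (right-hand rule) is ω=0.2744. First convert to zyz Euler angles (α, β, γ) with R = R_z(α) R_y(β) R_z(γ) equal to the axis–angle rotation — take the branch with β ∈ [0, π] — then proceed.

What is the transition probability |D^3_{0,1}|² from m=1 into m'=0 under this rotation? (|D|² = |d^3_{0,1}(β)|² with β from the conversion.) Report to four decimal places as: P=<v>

P=0.1206

Axis–angle → zyz. n̂ = (sinθₙcosφₙ, sinθₙsinφₙ, cosθₙ) = (-0.531080, -0.572838, +0.624348), ω = 0.2744.
R = I cosω + sinω [n̂]ₓ + (1−cosω) n̂n̂ᵀ gives
  R = [+0.973140, -0.157798, -0.167627; +0.180561, +0.974864, +0.130526; +0.142817, -0.157287, +0.977172]
β = atan2(√(R₁₃²+R₂₃²), R₃₃) = 0.214083; α = atan2(R₂₃, R₁₃) mod 2π = 2.479993; γ = atan2(R₃₂, −R₃₁) mod 2π = 3.975171
Split into d^3_{0,1}(β=0.2141) × two z-phases.
c=cos(0.214083/2)=0.994277, s=sin(0.214083/2)=0.106837; N=√[6·6·24·2]=41.569219
k: max(0,(1)−(0))=1 … min(3+(1),3−(0))=3
  k=1: (−1)^0·41.5692/(12)·0.9943^5·0.1068^1 = +0.359625
  k=2: (−1)^1·41.5692/(4)·0.9943^3·0.1068^3 = -0.012457
  k=3: (−1)^2·41.5692/(12)·0.9943^1·0.1068^5 = +0.000048
d^3_{0,1}(0.2141) = +0.359625 -0.012457 +0.000048 = +0.347216
|D^3_{0,1}|² = |d^3_{0,1}(β)|² = (+0.347216)² = 0.120559 (the z-rotation phases have unit modulus)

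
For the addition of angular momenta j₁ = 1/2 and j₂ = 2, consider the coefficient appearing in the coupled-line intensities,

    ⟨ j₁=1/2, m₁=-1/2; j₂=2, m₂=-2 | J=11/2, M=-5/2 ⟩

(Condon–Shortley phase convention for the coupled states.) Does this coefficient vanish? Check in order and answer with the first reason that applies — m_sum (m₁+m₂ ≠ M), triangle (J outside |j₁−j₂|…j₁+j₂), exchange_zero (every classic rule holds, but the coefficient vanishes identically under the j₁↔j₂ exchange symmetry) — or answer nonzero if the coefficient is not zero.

m-sum: m₁+m₂ = -1/2+(-2) = -5/2, M = -5/2  ✓
triangle: need |j₁−j₂| ≤ J ≤ j₁+j₂, i.e. J ∈ [3/2, 5/2]; J = 11/2 is outside ✗ ⇒ coefficient is 0

triangle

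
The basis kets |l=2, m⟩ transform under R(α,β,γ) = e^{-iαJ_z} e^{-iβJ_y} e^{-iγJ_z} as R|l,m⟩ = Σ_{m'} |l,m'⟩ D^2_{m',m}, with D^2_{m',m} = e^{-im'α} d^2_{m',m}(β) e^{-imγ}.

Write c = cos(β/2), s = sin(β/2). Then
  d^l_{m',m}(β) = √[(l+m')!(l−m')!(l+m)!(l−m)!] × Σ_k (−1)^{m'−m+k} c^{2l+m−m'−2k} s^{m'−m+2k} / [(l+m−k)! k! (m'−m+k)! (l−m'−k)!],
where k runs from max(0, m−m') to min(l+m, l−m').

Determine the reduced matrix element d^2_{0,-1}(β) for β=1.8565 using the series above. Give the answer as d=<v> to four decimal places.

d=0.3312

d^2_{0,-1}(β=1.8565) via the finite sum:
c=cos(1.856500/2)=0.599236, s=sin(1.856500/2)=0.800573; N=√[2·2·1·6]=4.898979
Admissible k: 0..1 (factorial args all ≥0)
  k=0: (−1)^1·4.8990/(2)·0.5992^3·0.8006^1 = -0.421959
  k=1: (−1)^2·4.8990/(2)·0.5992^1·0.8006^3 = +0.753140
d^2_{0,-1}(1.8565) = -0.421959 +0.753140 = +0.331181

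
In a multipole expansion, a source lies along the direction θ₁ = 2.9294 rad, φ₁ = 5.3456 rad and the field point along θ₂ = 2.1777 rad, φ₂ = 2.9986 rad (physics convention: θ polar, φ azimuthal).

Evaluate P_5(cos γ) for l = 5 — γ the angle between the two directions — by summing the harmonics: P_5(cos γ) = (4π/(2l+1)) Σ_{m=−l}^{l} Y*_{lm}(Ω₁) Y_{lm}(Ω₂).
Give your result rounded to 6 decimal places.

Expand P_5 via completeness: Σ_{m} conj(Y_{5,m}) at Ω₁ times Y_{5,m} at Ω₂ —
  term(m=-5) = 0.00002 - 0.00002j   from Y*(Ω₁)=-0.00000 + 0.00019j, Y(Ω₂)=-0.13106 - 0.11379j
  term(m=-4) = -0.00107 + 0.00004j   from Y*(Ω₁)=0.00232 - 0.00161j, Y(Ω₂)=-0.32043 - 0.20628j
  term(m=-3) = 0.00659 + 0.00624j   from Y*(Ω₁)=-0.02325 - 0.00793j, Y(Ω₂)=-0.33607 - 0.15371j
  term(m=-2) = 0.00004 + 0.00216j   from Y*(Ω₁)=0.04112 + 0.13088j, Y(Ω₂)=0.01513 + 0.00445j
  term(m=-1) = 0.11259 - 0.11468j   from Y*(Ω₁)=0.27139 - 0.36972j, Y(Ω₂)=0.34684 + 0.04994j
  term(m=+0) = -0.04746 + 0.00000j   from Y*(Ω₁)=-0.64482 + 0.00000j, Y(Ω₂)=0.07361 + 0.00000j
  term(m=+1) = 0.11259 + 0.11468j   from Y*(Ω₁)=-0.27139 - 0.36972j, Y(Ω₂)=-0.34684 + 0.04994j
  term(m=+2) = 0.00004 - 0.00216j   from Y*(Ω₁)=0.04112 - 0.13088j, Y(Ω₂)=0.01513 - 0.00445j
  term(m=+3) = 0.00659 - 0.00624j   from Y*(Ω₁)=0.02325 - 0.00793j, Y(Ω₂)=0.33607 - 0.15371j
  term(m=+4) = -0.00107 - 0.00004j   from Y*(Ω₁)=0.00232 + 0.00161j, Y(Ω₂)=-0.32043 + 0.20628j
  term(m=+5) = 0.00002 + 0.00002j   from Y*(Ω₁)=0.00000 + 0.00019j, Y(Ω₂)=0.13106 - 0.11379j
Total Σ_m = 0.18889 + 0.00000j. Multiply by 1.142397: 0.21578 + 0.00000j. P_5(cos γ) = 0.215782

0.215782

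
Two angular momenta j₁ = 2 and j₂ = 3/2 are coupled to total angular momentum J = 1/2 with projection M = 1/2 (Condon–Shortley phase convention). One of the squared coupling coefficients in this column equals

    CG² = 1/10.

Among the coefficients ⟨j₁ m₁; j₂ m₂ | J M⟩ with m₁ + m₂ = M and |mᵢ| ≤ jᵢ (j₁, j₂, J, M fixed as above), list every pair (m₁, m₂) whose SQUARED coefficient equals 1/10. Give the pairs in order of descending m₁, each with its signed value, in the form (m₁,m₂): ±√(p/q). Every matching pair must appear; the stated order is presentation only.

Admissible pairs with m₁+m₂ = M = 1/2: (-1,3/2), (0,1/2), (1,-1/2), (2,-3/2)
  (m₁,m₂)=(2,-3/2): CG² = 2/5, CG = +√(2/5)
  (m₁,m₂)=(1,-1/2): CG² = 3/10, CG = −√(3/10)
  (m₁,m₂)=(0,1/2): CG² = 1/5, CG = +√(1/5)
  (m₁,m₂)=(-1,3/2): CG² = 1/10, CG = −√(1/10)   ← matches the target
Pairs with CG² = 1/10: (-1,3/2): −√(1/10)

(-1,3/2): −√(1/10)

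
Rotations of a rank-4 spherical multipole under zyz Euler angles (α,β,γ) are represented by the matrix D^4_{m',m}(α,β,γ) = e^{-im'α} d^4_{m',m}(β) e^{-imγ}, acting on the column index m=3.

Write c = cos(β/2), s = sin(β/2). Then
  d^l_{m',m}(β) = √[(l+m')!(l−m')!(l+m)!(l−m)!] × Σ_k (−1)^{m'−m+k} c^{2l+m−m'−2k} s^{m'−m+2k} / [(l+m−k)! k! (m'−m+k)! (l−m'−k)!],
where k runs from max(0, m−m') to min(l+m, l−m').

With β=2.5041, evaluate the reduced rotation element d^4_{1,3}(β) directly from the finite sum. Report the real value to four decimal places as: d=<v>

d=-0.0970

d^4_{1,3}(β=2.5041) via the finite sum:
c=cos(2.504100/2)=0.313376, s=sin(2.504100/2)=0.949629; N=√[120·6·5040·1]=1904.940944
k: max(0,(3)−(1))=2 … min(4+(3),4−(1))=3
  k=2: (−1)^0·1904.9409/(240)·0.3134^6·0.9496^2 = +0.006779
  k=3: (−1)^1·1904.9409/(144)·0.3134^4·0.9496^4 = -0.103753
d^4_{1,3}(2.5041) = +0.006779 -0.103753 = -0.096974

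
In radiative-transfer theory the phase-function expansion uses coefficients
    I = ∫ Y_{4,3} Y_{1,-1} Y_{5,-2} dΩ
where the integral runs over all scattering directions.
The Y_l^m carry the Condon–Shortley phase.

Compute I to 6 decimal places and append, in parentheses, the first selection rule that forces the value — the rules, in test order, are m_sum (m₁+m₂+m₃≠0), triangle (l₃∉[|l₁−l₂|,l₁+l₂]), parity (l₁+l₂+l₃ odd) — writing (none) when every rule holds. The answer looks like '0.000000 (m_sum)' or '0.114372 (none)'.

0.085055 (none)

m-sum 0 ✓  L=10 even ✓  3≤5≤5 ✓
Π(2lᵢ+1) = 9×3×11 = 297
triangle coeff Δ(4,1,5) = 1/495
Σ_t [0,0]: t=0:+1/576 = 1/576
(3j)²=5/99 [(4 1 5; 0 0 0)], sign=-1
Σ_t [0,0]: t=0:+1/10080 = 1/10080
(3j)²=1/165 [(4 1 5; 3 -1 -2)], sign=-1
⇒ 4πI² = 1/11
I = (+1)√(1/11/(4π)) = 0.08505478
No selection rule forces the value: the integral is nonzero (none).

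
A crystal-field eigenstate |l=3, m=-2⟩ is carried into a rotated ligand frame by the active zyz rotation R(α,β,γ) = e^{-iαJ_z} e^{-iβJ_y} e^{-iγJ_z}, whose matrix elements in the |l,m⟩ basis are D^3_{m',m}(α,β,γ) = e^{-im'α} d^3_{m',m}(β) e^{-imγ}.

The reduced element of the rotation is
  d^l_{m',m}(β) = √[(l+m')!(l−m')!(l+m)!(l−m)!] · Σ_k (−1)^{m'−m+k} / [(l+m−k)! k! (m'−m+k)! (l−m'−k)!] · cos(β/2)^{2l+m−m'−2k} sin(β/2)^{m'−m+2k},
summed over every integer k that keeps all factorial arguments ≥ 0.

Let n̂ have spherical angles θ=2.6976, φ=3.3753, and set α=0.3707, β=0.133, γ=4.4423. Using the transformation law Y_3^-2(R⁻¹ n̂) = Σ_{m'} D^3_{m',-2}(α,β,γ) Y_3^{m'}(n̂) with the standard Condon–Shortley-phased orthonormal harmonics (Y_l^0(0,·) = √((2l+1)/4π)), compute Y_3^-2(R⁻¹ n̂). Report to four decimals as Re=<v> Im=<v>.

Re=0.0909 Im=-0.0143

Need the full column D^3_{m',-2} for m'=−3..3 at α=0.3707, β=0.1330, γ=4.4423.
cos(β/2)=0.997790, sin(β/2)=0.066451
d^3_{-3,-2}: single k=1 term ⇒ +0.160980;  D = -0.135362-0.087130i
d^3_{-2,-2}: k∈[0..1] ⇒ +0.986811 -0.021884 = +0.964927;  D = -0.945458-0.192857i
d^3_{-1,-2}: k∈[0..1] ⇒ -0.207824 +0.001844 = -0.205981;  D = +0.203030-0.034742i
d^3_{0,-2}: k∈[0..1] ⇒ +0.023973 -0.000106 = +0.023867;  D = -0.020468+0.012274i
d^3_{1,-2}: k∈[0..1] ⇒ -0.001844 +0.000004 = -0.001839;  D = +0.001128-0.001453i
d^3_{2,-2}: k∈[0..1] ⇒ +0.000097 -0.000000 = +0.000097;  D = -0.000028+0.000093i
d^3_{3,-2}: single k=0 term ⇒ -0.000003;  D = -0.000000-0.000003i
Y_3^{m'}(θ=2.6976,φ=3.3753) and Σ D·Y over m':
  (-0.1354-0.0871i)·(-0.0253+0.0213i)  (-0.9455-0.1929i)·(-0.1520+0.0767i)  (+0.2030-0.0347i)·(-0.4156+0.0989i)  (-0.0205+0.0123i)·(-0.3631+0.0000i)  (+0.0011-0.0015i)·(+0.4156+0.0989i)  (-0.0000+0.0001i)·(-0.1520-0.0767i)  (-0.0000-0.0000i)·(+0.0253+0.0213i)
Y_3^-2(R⁻¹ n̂) = +0.090918-0.014345i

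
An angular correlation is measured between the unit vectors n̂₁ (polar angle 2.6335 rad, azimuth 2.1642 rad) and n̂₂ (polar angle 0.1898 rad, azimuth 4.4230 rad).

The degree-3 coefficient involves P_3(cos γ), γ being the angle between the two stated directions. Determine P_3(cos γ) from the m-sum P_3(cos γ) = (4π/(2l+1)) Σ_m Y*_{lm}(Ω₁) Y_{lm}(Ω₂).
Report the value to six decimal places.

Expand P_3 via completeness: Σ_{m} conj(Y_{3,m}) at Ω₁ times Y_{3,m} at Ω₂ —
  term(m=-3) = +0.000119-0.000064i   from Y*(Ω₁)=+0.046995+0.009988i, Y(Ω₂)=+0.002138-0.001811i
  term(m=-2) = +0.001461-0.007407i   from Y*(Ω₁)=+0.079172+0.195949i, Y(Ω₂)=-0.029905-0.019540i
  term(m=-1) = -0.065531-0.079723i   from Y*(Ω₁)=-0.247633+0.367138i, Y(Ω₂)=-0.066501+0.223347i
  term(m=+0) = -0.177761-0.000000i   from Y*(Ω₁)=-0.266217-0.000000i, Y(Ω₂)=+0.667729+0.000000i
  term(m=+1) = -0.065531+0.079723i   from Y*(Ω₁)=+0.247633+0.367138i, Y(Ω₂)=+0.066501+0.223347i
  term(m=+2) = +0.001461+0.007407i   from Y*(Ω₁)=+0.079172-0.195949i, Y(Ω₂)=-0.029905+0.019540i
  term(m=+3) = +0.000119+0.000064i   from Y*(Ω₁)=-0.046995+0.009988i, Y(Ω₂)=-0.002138-0.001811i
Σ over m = -0.305664+0.000000i; ×(4π/7) → -0.548727+0.000000i. Real part: -0.548727

-0.548727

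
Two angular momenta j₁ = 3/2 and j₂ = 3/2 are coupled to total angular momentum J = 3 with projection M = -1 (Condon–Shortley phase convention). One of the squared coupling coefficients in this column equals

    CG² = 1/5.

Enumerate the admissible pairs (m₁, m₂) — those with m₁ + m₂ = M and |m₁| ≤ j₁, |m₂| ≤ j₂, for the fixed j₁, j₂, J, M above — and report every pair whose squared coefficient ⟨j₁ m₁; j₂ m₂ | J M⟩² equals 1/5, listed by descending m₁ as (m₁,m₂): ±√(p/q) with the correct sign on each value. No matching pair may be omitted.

(1/2,-3/2): +√(1/5); (-3/2,1/2): +√(1/5)

Admissible pairs with m₁+m₂ = M = -1: (-3/2,1/2), (-1/2,-1/2), (1/2,-3/2)
  (m₁,m₂)=(1/2,-3/2): CG² = 1/5, CG = +√(1/5)   ← matches the target
  (m₁,m₂)=(-1/2,-1/2): CG² = 3/5, CG = +√(3/5)
  (m₁,m₂)=(-3/2,1/2): CG² = 1/5, CG = +√(1/5)   ← matches the target
Pairs with CG² = 1/5: (1/2,-3/2): +√(1/5); (-3/2,1/2): +√(1/5)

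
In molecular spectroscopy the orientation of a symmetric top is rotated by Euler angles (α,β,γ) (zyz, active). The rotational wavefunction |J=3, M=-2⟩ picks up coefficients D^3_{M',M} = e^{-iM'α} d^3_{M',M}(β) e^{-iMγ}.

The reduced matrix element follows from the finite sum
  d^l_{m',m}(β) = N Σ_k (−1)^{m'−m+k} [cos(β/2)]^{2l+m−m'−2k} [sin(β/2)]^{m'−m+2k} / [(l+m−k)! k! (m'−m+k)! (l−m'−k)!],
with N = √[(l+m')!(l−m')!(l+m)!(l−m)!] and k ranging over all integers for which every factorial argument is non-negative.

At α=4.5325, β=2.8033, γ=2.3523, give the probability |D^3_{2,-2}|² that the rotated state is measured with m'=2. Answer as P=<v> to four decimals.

Split into d^3_{2,-2}(β=2.8033) × two z-phases.
With c≡cos(β/2)=0.168341 and s≡sin(β/2)=0.985729, N=[120·1·1·120]^{1/2}=120.000000
k: max(0,(-2)−(2))=0 … min(3+(-2),3−(2))=1
  k=0: (−1)^4·120.0000/(24)·0.1683^2·0.9857^4 = +0.133776
  k=1: (−1)^5·120.0000/(120)·0.1683^0·0.9857^6 = -0.917370
d^3_{2,-2}(2.8033) = +0.133776 -0.917370 = -0.783594
|D^3_{2,-2}|² = |d^3_{2,-2}(β)|² = (-0.783594)² = 0.614020 (the z-rotation phases have unit modulus)

P=0.6140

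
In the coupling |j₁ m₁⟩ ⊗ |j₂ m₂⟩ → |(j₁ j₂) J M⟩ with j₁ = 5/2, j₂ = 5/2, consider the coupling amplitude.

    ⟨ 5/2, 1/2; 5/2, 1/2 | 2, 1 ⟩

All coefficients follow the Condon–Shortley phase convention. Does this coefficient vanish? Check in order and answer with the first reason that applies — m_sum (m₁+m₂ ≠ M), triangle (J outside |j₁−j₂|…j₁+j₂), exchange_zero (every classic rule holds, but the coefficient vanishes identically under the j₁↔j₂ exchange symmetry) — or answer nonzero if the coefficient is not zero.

exchange_zero

m-sum: m₁+m₂ = 1/2+1/2 = 1, M = 1  ✓
triangle: |j₁−j₂| = 0 ≤ J = 2 ≤ j₁+j₂ = 5  ✓
exchange: j₁=j₂ and m₁=m₂, and (−1)^(j₁+j₂−J) = (−1)^3 = −1 forces ⟨j₁m₁;j₂m₂|JM⟩ = −⟨j₂m₂;j₁m₁|JM⟩ = −⟨j₁m₁;j₂m₂|JM⟩ ⇒ the coefficient vanishes identically
Racah sum check: Σ_k collapses to 0 ⇒ CG = 0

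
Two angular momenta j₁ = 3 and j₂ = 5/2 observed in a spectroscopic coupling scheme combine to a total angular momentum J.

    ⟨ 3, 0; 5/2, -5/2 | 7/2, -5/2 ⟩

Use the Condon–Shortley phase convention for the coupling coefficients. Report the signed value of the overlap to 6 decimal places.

+√(8/21) = +0.617213

triangle: 2!×4!×3!/10! = 288/3628800
(j±m)!: 3!×3!×0!×5!×1!×6! = 3110400
prefactor² = (2J+1)×Δ×N² = 13824/7
  k=0: +1/(0!×2!×3!×0!×1!×3!) = 1/72
Σ = 1/72  ⇒  CG² = 13824/7×(1/72)² = 8/21
CG = +√(8/21) = +0.617213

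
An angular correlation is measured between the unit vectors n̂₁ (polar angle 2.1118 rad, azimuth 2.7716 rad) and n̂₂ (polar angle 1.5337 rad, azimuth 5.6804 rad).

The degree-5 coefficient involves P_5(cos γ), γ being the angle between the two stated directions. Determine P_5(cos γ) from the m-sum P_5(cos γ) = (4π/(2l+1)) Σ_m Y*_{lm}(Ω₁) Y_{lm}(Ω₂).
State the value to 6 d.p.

0.276495

Addition theorem: P_5(cos γ) = (4π/11) Σ_m Y*_{lm}(Ω₁) Y_{lm}(Ω₂), m = −5…5:
  m=-5: (0.05919 + 0.20648j) × (-0.45877 + 0.05889j) = -0.03931 - 0.09124j  (running Σ = -0.03931 - 0.09124j)
  m=-4: (-0.03701 + 0.40641j) × (-0.04044 + 0.03622j) = -0.01322 - 0.01777j  (running Σ = -0.05254 - 0.10902j)
  m=-3: (-0.13439 + 0.27069j) × (0.08024 - 0.33138j) = 0.07892 + 0.06625j  (running Σ = 0.02638 - 0.04276j)
  m=-2: (0.09677 - 0.08836j) × (-0.02233 - 0.05839j) = -0.00732 - 0.00368j  (running Σ = 0.01906 - 0.04644j)
  m=-1: (0.31635 - 0.12270j) × (0.25859 + 0.17797j) = 0.10364 + 0.02457j  (running Σ = 0.12270 - 0.02187j)
  m=0: (-0.05216 + 0.00000j) × (0.06464 + 0.00000j) = -0.00337 + 0.00000j  (running Σ = 0.11933 - 0.02187j)
  m=1: (-0.31635 - 0.12270j) × (-0.25859 + 0.17797j) = 0.10364 - 0.02457j  (running Σ = 0.22297 - 0.04644j)
  m=2: (0.09677 + 0.08836j) × (-0.02233 + 0.05839j) = -0.00732 + 0.00368j  (running Σ = 0.21565 - 0.04276j)
  m=3: (0.13439 + 0.27069j) × (-0.08024 - 0.33138j) = 0.07892 - 0.06625j  (running Σ = 0.29457 - 0.10902j)
  m=4: (-0.03701 - 0.40641j) × (-0.04044 - 0.03622j) = -0.01322 + 0.01777j  (running Σ = 0.28134 - 0.09124j)
  m=5: (-0.05919 + 0.20648j) × (0.45877 + 0.05889j) = -0.03931 + 0.09124j  (running Σ = 0.24203 + 0.00000j)
Total Σ_m = 0.24203 + 0.00000j. Multiply by 1.142397: 0.27650 + 0.00000j. P_5(cos γ) = 0.276495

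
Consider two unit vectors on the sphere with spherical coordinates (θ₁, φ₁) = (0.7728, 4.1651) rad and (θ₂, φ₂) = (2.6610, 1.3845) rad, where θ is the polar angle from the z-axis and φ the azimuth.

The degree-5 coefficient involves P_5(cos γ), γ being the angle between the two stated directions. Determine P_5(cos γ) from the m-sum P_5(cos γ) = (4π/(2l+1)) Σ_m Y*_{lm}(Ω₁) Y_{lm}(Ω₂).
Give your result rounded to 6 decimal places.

Summing Y*_{l m}(θ₁,φ₁)·Y_{l m}(θ₂,φ₂) over m ∈ [−5, 5]; prefactor 4π/(2·5+1) = 1.142397:
  term(m=-5) = +0.000175+0.000734i   from Y*(Ω₁)=-0.030341+0.070746i, Y(Ω₂)=+0.007866-0.005848i
  term(m=-4) = -0.001877+0.014721i   from Y*(Ω₁)=-0.144714-0.203411i, Y(Ω₂)=-0.043693-0.040313i
  term(m=-3) = -0.041408+0.078042i   from Y*(Ω₁)=+0.424280-0.030205i, Y(Ω₂)=-0.110133+0.176100i
  term(m=-2) = -0.104176+0.091736i   from Y*(Ω₁)=-0.145803+0.282665i, Y(Ω₂)=+0.406488+0.158875i
  term(m=-1) = +0.060678-0.022908i   from Y*(Ω₁)=+0.076620+0.125734i, Y(Ω₂)=+0.081588-0.432870i
  term(m=+0) = -0.040998-0.000000i   from Y*(Ω₁)=-0.362406-0.000000i, Y(Ω₂)=+0.113127+0.000000i
  term(m=+1) = +0.060678+0.022908i   from Y*(Ω₁)=-0.076620+0.125734i, Y(Ω₂)=-0.081588-0.432870i
  term(m=+2) = -0.104176-0.091736i   from Y*(Ω₁)=-0.145803-0.282665i, Y(Ω₂)=+0.406488-0.158875i
  term(m=+3) = -0.041408-0.078042i   from Y*(Ω₁)=-0.424280-0.030205i, Y(Ω₂)=+0.110133+0.176100i
  term(m=+4) = -0.001877-0.014721i   from Y*(Ω₁)=-0.144714+0.203411i, Y(Ω₂)=-0.043693+0.040313i
  term(m=+5) = +0.000175-0.000734i   from Y*(Ω₁)=+0.030341+0.070746i, Y(Ω₂)=-0.007866-0.005848i
Σ over m = -0.214215+0.000000i; ×(4π/11) → -0.244718+0.000000i. Real part: -0.244718

-0.244718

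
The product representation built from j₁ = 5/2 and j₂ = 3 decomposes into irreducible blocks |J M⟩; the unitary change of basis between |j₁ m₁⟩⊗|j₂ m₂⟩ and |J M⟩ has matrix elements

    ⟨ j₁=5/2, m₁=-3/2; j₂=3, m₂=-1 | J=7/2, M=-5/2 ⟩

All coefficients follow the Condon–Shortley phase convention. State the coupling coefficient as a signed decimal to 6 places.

j₁+j₂−J=2  J+j₁−j₂=3  J−j₁+j₂=4  j₁+j₂+J+1=10
(j₁±m₁, j₂±m₂, J±M) = (1,4,2,4,1,6)
P² = 18432/35
sum k=1..2:
  [1] −1/36 = -1/36
  [2] +1/96 = 1/96
S = -5/288
C² = P²·S² = 10/63 ; C = -0.398410

-0.398410  (= −√(10/63))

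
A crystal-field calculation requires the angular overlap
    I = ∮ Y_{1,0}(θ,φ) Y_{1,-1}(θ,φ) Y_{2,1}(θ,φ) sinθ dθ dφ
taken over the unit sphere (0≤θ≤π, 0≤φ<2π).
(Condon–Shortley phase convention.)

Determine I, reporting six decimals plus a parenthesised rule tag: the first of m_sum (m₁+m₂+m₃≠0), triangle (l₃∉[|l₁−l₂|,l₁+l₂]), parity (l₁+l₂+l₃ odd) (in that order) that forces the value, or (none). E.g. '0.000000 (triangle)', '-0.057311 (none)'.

-0.218510 (none)

Checks pass: Σm=0; 4 even; l₃=2∈[0,2].
(2·1+1)(2·1+1)(2·2+1) = 45
Δ: 0! 2! 2! / 5! → 1/30
sum: t=0:+1/1 = 1/1
3j²(1 1 2; 0 0 0) = Δ·Π!·Σ² = 2/15  (sign +1)
sum: t=0:+1/2 = 1/2
3j²(1 1 2; 0 -1 1) = Δ·Π!·Σ² = 1/10  (sign -1)
combine: 4πI² = 45·2/15·1/10 = 3/5
take √, sign -1: I = -0.21850969
No selection rule forces the value: the integral is nonzero (none).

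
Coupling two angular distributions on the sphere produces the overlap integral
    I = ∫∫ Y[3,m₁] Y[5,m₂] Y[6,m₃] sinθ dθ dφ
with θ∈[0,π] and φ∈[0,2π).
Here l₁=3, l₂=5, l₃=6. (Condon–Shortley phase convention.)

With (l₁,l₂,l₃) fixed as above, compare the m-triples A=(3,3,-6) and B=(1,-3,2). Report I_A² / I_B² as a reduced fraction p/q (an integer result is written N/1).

33/49

Shared (l₁,l₂,l₃)=(3,5,6): N and (l;000)² cancel in I_A²/I_B².
A: Δ = 2!·4!·8!/15! = 1/675675; Racah Σ t=0..0: t=0:+1/1935360 = 1/1935360; ⇒ 3j(3 5 6; 3 3 -6)² = 1/91, sgn +1
B: Δ = 2!·4!·8!/15! = 1/675675; Racah Σ t=0..2: t=0:+1/11520 t=1:−1/30240 t=2:+1/1935360 = 1/18432; ⇒ 3j(3 5 6; 1 -3 2)² = 7/429, sgn +1
I_A²/I_B² = (1/91)/(7/429) = 33/49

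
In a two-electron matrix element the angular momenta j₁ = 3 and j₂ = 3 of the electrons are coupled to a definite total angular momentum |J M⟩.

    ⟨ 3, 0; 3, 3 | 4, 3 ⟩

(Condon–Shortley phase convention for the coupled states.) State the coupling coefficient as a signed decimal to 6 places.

+0.639602  (= +√(9/22))

triangle: 2!*4!*4!/11! = 1152/39916800
(j±m)!: 3!*3!*6!*0!*7!*1! = 130636800
prefactor² = (2J+1)*Δ*N² = 373248/11
  k=2: +1/(2!*0!*1!*4!*3!*0!) = 1/288
Σ = 1/288  ⇒  CG² = 373248/11*(1/288)² = 9/22
CG = +√(9/22) = +0.639602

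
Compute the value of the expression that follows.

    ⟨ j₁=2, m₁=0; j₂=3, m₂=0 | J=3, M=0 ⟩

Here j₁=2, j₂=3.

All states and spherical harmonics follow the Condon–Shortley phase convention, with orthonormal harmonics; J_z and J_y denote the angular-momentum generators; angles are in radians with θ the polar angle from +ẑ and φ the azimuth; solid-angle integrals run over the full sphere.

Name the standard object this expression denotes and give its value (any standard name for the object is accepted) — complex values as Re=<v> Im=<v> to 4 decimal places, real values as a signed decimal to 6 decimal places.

Clebsch–Gordan coefficient, −√(4/15) ≈ -0.516398

This is a Clebsch–Gordan (vector-coupling) coefficient.
triangle: 2!×2!×4!/9! = 96/362880
(j±m)!: 2!×2!×3!×3!×3!×3! = 5184
prefactor² = (2J+1)×Δ×N² = 48/5
  k=0: +1/(0!×2!×2!×3!×0!×1!) = 1/24
  k=1: −1/(1!×1!×1!×2!×1!×2!) = -1/4
  k=2: +1/(2!×0!×0!×1!×2!×3!) = 1/24
Σ = -1/6  ⇒  CG² = 48/5×(-1/6)² = 4/15
CG = −√(4/15) = -0.516398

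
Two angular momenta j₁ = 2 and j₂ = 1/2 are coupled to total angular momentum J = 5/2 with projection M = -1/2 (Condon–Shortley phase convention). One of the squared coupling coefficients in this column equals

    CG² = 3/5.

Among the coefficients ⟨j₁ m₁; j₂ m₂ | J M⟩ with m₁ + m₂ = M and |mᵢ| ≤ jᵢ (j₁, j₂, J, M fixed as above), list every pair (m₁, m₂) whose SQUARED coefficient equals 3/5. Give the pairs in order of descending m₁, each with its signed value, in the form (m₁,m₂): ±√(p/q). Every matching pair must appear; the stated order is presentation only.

(0,-1/2): +√(3/5)

Admissible pairs with m₁+m₂ = M = -1/2: (-1,1/2), (0,-1/2)
  (m₁,m₂)=(0,-1/2): CG² = 3/5, CG = +√(3/5)   ← matches the target
  (m₁,m₂)=(-1,1/2): CG² = 2/5, CG = +√(2/5)
Pairs with CG² = 3/5: (0,-1/2): +√(3/5)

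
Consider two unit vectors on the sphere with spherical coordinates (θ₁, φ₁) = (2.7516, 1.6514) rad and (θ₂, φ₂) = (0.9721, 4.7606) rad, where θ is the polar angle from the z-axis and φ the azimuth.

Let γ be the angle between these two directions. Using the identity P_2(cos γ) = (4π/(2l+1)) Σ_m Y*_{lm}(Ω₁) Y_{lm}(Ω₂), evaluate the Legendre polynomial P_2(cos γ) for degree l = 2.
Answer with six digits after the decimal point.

Summing Y*_{l m}(θ₁,φ₁)·Y_{l m}(θ₂,φ₂) over m ∈ [−2, 2]; prefactor 4π/(2·2+1) = 2.513274:
  m=-2: Y*=(-0.055107, -0.008961)  Y=(-0.262367, 0.025377)  product (0.014686, 0.000953)
  m=-1: Y*=(0.021873, -0.270773)  Y=(0.017333, 0.359239)  product (0.097651, 0.003164)
  m=+0: Y*=(0.494025, -0.000000)  Y=(-0.014880, 0.000000)  product (-0.007351, 0.000000)
  m=+1: Y*=(-0.021873, -0.270773)  Y=(-0.017333, 0.359239)  product (0.097651, -0.003164)
  m=+2: Y*=(-0.055107, 0.008961)  Y=(-0.262367, -0.025377)  product (0.014686, -0.000953)
Accumulated sum (0.217323, -0.000000); after 4π/(2l+1) scaling, (0.546191, -0.000000) ⇒ P_2 = 0.546191

0.546191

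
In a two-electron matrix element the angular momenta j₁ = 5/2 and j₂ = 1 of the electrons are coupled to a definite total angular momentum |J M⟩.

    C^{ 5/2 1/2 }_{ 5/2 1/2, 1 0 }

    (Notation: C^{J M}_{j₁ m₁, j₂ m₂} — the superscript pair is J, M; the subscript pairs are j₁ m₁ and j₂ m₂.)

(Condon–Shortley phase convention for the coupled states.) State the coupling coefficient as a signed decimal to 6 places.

+0.169031  (= +√(1/35))

√[6·1!4!1!/7! · 3!2!1!1!3!2!] = √(144/35)
  +(−1)^0/∏(0,1,2,1,2,0)! = 1/4  (running 1/4)
  +(−1)^1/∏(1,0,1,0,3,1)! = -1/6  (running 1/12)
⟨..|..⟩ = √(144/35)·(1/12) = +0.169031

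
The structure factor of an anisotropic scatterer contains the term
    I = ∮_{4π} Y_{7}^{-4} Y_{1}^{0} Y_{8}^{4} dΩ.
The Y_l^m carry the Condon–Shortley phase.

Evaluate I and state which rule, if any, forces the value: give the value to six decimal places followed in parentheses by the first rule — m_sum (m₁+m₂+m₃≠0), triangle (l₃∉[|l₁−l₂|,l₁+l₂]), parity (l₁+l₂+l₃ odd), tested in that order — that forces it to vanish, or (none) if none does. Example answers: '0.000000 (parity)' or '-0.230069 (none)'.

m-sum 0 ✓  L=16 even ✓  6≤8≤8 ✓
Π(2lᵢ+1) = 15×3×17 = 765
triangle coeff Δ(7,1,8) = 1/2040
Σ_t [0,0]: t=0:+1/25401600 = 1/25401600
(3j)²=8/255 [(7 1 8; 0 0 0)], sign=+1
Σ_t [0,0]: t=0:+1/239500800 = 1/239500800
(3j)²=2/85 [(7 1 8; -4 0 4)], sign=+1
⇒ 4πI² = 48/85
I = (+1)√(48/85/(4π)) = 0.21198553
No selection rule forces the value: the integral is nonzero (none).

0.211986 (none)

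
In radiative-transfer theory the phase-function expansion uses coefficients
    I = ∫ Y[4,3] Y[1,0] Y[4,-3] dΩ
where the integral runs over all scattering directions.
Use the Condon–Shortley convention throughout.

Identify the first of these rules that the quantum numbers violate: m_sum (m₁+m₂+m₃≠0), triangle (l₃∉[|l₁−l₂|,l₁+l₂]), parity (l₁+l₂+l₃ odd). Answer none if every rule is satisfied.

parity

m₁+m₂+m₃ = 3 + 0 − 3 = 0  ✓
triangle: |4−1|=3 ≤ l₃=4 ≤ 4+1=5  ✓
parity: l₁+l₂+l₃ = 9 is odd  ✗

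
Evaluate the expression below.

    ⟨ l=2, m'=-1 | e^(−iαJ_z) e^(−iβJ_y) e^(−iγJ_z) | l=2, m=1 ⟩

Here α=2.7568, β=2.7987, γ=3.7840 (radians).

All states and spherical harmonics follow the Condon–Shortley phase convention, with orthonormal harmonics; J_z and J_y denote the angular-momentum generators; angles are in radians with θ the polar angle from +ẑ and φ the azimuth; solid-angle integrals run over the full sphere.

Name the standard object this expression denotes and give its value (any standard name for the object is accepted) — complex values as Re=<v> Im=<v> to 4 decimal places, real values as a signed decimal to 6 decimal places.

Wigner D-matrix element, Re=-0.4437 Im=0.7342

This is a Wigner D-matrix element — the rotation-matrix element ⟨l m'| R(α,β,γ) |l m⟩ in the angular-momentum basis.
Split into d^2_{-1,1}(β=2.7987) × two z-phases.
Half-angle: c=0.170608, s=0.985339. N=√(1·6·6·1)=6.000000
k∈{2,3} keeps every argument non-negative
  k=2: (−1)^0·6.0000/(2)·0.1706^2·0.9853^2 = +0.084779
  k=3: (−1)^1·6.0000/(6)·0.1706^0·0.9853^4 = -0.942633
d^2_{-1,1}(2.7987) = +0.084779 -0.942633 = -0.857854
D = (-0.926876+0.375367i)·(-0.857854)·(-0.800656+0.599125i) = -0.443697+0.734198i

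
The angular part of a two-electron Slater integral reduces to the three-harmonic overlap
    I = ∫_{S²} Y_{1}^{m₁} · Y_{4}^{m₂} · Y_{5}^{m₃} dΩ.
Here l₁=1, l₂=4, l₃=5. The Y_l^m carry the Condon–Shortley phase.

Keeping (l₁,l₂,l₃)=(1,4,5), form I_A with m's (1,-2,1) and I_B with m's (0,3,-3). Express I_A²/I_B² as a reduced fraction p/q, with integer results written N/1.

3/8

l's match ⇒ only the (l;m) 3-j factors differ between A and B.
A: triangle coeff Δ(1,4,5) = 1/495; Σ_t [0,0]: t=0:+1/2880 = 1/2880; (3j)²=2/165 [(1 4 5; 1 -2 1)], sign=+1
B: triangle coeff Δ(1,4,5) = 1/495; Σ_t [0,0]: t=0:+1/5040 = 1/5040; (3j)²=16/495 [(1 4 5; 0 3 -3)], sign=+1
I_A²/I_B² = (2/165)/(16/495) = 3/8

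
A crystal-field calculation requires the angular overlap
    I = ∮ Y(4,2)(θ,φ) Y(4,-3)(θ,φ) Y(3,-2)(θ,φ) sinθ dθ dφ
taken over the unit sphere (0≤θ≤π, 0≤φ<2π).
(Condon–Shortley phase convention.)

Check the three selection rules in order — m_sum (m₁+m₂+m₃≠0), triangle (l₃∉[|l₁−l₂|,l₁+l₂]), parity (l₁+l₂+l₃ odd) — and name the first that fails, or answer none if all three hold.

Σmᵢ = -3  ✗
l₃∈[|l₁−l₂|,l₁+l₂]=[0,8], have l₃=3
Σlᵢ = 11 ⇒ odd

m_sum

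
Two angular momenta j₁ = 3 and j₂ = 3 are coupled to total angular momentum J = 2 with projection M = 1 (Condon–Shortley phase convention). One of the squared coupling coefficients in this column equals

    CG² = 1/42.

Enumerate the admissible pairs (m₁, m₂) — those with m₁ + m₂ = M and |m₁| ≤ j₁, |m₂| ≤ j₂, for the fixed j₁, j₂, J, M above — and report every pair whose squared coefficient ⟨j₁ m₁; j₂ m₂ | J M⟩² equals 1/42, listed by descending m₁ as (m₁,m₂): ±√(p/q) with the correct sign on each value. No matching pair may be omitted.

(1,0): +√(1/42); (0,1): +√(1/42)

Admissible pairs with m₁+m₂ = M = 1: (-2,3), (-1,2), (0,1), (1,0), (2,-1), (3,-2)
  (m₁,m₂)=(3,-2): CG² = 25/84, CG = +√(25/84)
  (m₁,m₂)=(2,-1): CG² = 5/28, CG = −√(5/28)
  (m₁,m₂)=(1,0): CG² = 1/42, CG = +√(1/42)   ← matches the target
  (m₁,m₂)=(0,1): CG² = 1/42, CG = +√(1/42)   ← matches the target
  (m₁,m₂)=(-1,2): CG² = 5/28, CG = −√(5/28)
  (m₁,m₂)=(-2,3): CG² = 25/84, CG = +√(25/84)
Pairs with CG² = 1/42: (1,0): +√(1/42); (0,1): +√(1/42)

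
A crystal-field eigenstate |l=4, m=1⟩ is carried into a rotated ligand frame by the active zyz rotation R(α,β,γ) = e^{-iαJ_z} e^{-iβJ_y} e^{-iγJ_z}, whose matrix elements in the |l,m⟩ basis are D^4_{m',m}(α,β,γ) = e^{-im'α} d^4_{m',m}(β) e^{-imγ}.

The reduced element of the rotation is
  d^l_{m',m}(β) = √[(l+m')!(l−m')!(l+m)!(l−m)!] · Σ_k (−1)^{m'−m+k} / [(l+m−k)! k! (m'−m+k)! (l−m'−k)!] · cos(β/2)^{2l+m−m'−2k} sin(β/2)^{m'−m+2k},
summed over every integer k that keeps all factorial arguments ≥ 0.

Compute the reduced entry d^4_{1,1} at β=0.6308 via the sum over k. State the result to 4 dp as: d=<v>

d^4_{1,1}(β=0.6308) via the finite sum:
With c≡cos(β/2)=0.950672 and s≡sin(β/2)=0.310197, N=[120·6·120·6]^{1/2}=720.000000
k∈{0,1,2,3} keeps every argument non-negative
  k=0: (−1)^0·720.0000/(720)·0.9507^8·0.3102^0 = +0.667186
  k=1: (−1)^1·720.0000/(48)·0.9507^6·0.3102^2 = -1.065494
  k=2: (−1)^2·720.0000/(24)·0.9507^4·0.3102^4 = +0.226879
  k=3: (−1)^3·720.0000/(72)·0.9507^2·0.3102^6 = -0.008052
d^4_{1,1}(0.6308) = +0.667186 -1.065494 +0.226879 -0.008052 = -0.179481

d=-0.1795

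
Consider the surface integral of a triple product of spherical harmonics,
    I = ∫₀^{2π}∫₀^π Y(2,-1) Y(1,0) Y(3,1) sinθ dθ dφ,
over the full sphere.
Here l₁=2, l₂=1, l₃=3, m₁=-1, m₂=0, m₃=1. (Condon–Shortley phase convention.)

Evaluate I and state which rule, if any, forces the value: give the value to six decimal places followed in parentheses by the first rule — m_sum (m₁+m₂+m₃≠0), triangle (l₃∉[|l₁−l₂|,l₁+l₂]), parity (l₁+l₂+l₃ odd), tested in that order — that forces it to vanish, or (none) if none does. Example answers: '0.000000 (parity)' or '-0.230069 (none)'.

-0.233597 (none)

Rules hold: Σm=0, L=6 even, 1≤3≤3.
N = 5·3·7 = 105
Δ = 0!·4!·2!/7! = 1/105
Racah Σ t=0..0: t=0:+1/4 = 1/4
⇒ 3j(2 1 3; 0 0 0)² = 3/35, sgn -1
Racah Σ t=0..0: t=0:+1/6 = 1/6
⇒ 3j(2 1 3; -1 0 1)² = 8/105, sgn +1
4πI² = N·(3j₀)²·(3jₘ)² = 24/35
I = -1·√(0.685714/4π) = -0.23359668
No selection rule forces the value: the integral is nonzero (none).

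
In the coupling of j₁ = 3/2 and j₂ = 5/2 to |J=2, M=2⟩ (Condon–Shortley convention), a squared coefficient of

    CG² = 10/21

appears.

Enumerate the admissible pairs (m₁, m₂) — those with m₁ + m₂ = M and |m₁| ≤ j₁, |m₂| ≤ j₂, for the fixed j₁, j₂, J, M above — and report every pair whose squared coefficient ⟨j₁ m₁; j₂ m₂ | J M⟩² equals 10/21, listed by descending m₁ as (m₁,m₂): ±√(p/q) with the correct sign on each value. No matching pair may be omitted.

Admissible pairs with m₁+m₂ = M = 2: (-1/2,5/2), (1/2,3/2), (3/2,1/2)
  (m₁,m₂)=(3/2,1/2): CG² = 1/7, CG = +√(1/7)
  (m₁,m₂)=(1/2,3/2): CG² = 8/21, CG = −√(8/21)
  (m₁,m₂)=(-1/2,5/2): CG² = 10/21, CG = +√(10/21)   ← matches the target
Pairs with CG² = 10/21: (-1/2,5/2): +√(10/21)

(-1/2,5/2): +√(10/21)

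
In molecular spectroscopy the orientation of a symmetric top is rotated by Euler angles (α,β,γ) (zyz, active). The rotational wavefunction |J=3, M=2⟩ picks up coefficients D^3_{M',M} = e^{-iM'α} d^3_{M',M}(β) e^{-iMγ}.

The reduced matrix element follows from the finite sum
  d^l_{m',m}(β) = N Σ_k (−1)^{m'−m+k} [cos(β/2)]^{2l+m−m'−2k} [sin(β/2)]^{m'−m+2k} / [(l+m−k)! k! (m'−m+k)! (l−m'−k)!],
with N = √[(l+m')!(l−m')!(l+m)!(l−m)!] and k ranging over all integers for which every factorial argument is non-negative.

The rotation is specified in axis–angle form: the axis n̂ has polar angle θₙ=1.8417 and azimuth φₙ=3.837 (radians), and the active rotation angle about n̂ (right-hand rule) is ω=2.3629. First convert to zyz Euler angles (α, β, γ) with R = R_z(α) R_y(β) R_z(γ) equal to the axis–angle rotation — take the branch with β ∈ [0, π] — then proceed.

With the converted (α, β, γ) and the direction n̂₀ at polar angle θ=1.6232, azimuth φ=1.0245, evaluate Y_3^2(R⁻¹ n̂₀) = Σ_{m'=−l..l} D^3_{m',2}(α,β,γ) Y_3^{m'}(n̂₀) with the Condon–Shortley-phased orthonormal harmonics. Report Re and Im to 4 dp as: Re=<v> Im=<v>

Re=0.0844 Im=0.3691

Axis–angle → zyz. n̂ = (sinθₙcosφₙ, sinθₙsinφₙ, cosθₙ) = (-0.739791, -0.617332, -0.267602), ω = 2.3629.
R = I cosω + sinω [n̂]ₓ + (1−cosω) n̂n̂ᵀ gives
  R = [+0.225038, +0.969738, -0.094692; +0.593837, -0.059456, +0.802385; +0.772474, -0.236798, -0.589246]
β = atan2(√(R₁₃²+R₂₃²), R₃₃) = 2.200922; α = atan2(R₂₃, R₁₃) mod 2π = 1.688266; γ = atan2(R₃₂, −R₃₁) mod 2π = 3.439043
Need the full column D^3_{m',2} for m'=−3..3 at α=1.6883, β=2.2009, γ=3.4390.
cos(β/2)=0.453185, sin(β/2)=0.891416
d^3_{-3,2}: single k=5 term ⇒ +0.624819;  D = -0.150034-0.606538i
d^3_{-2,2}: k∈[4..5] ⇒ +0.648401 -0.501746 = +0.146656;  D = -0.137256+0.051658i
d^3_{-1,2}: k∈[3..4] ⇒ +0.416964 -0.806638 = -0.389674;  D = -0.179055-0.346100i
d^3_{0,2}: k∈[2..3] ⇒ +0.183580 -0.710288 = -0.526708;  D = -0.436222+0.295182i
d^3_{1,2}: k∈[1..2] ⇒ +0.053884 -0.416964 = -0.363080;  D = +0.237320+0.274784i
d^3_{2,2}: k∈[0..1] ⇒ +0.008663 -0.167585 = -0.158922;  D = +0.107271-0.117256i
d^3_{3,2}: single k=0 term ⇒ -0.041738;  D = -0.033885-0.024370i
Y_3^{m'}(θ=1.6232,φ=1.0245) and Σ D·Y over m':
  (-0.1500-0.6065i)·(-0.4145-0.0283i)  (-0.1373+0.0517i)·(+0.0246+0.0474i)  (-0.1791-0.3461i)·(-0.1654+0.2720i)  (-0.4362+0.2952i)·(+0.0584+0.0000i)  (+0.2373+0.2748i)·(+0.1654+0.2720i)  (+0.1073-0.1173i)·(+0.0246-0.0474i)  (-0.0339-0.0244i)·(+0.4145-0.0283i)
Y_3^2(R⁻¹ n̂) = +0.084359+0.369087i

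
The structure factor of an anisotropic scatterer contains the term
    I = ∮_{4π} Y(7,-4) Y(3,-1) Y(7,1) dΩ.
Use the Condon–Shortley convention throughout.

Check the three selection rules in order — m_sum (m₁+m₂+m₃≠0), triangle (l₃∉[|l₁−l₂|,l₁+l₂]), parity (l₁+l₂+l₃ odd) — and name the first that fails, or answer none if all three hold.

m_sum

Σmᵢ = -4  ✗
l₃∈[|l₁−l₂|,l₁+l₂]=[4,10], have l₃=7
Σlᵢ = 17 ⇒ odd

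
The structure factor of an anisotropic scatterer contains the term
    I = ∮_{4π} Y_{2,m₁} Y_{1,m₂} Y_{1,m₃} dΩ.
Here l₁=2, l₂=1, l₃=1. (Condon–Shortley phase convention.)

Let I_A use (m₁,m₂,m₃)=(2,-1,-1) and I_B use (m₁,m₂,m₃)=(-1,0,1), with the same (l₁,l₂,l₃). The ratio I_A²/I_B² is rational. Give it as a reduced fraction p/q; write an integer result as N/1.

2/1

l's match ⇒ only the (l;m) 3-j factors differ between A and B.
A: triangle coeff Δ(2,1,1) = 1/30; Σ_t [0,0]: t=0:+1/4 = 1/4; (3j)²=1/5 [(2 1 1; 2 -1 -1)], sign=+1
B: triangle coeff Δ(2,1,1) = 1/30; Σ_t [1,1]: t=1:−1/2 = -1/2; (3j)²=1/10 [(2 1 1; -1 0 1)], sign=-1
I_A²/I_B² = (1/5)/(1/10) = 2/1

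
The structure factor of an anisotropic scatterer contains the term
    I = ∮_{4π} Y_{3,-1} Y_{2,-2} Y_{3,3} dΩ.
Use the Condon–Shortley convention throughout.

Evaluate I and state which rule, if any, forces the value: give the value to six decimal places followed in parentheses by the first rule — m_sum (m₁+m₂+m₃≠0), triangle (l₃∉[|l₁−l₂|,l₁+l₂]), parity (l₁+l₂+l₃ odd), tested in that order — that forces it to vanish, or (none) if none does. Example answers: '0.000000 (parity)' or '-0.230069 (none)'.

0.132981 (none)

m-sum 0 ✓  L=8 even ✓  1≤3≤5 ✓
Π(2lᵢ+1) = 7×5×7 = 245
triangle coeff Δ(3,2,3) = 1/3780
Σ_t [0,2]: t=0:+1/24 t=1:−1/4 t=2:+1/24 = -1/6
(3j)²=4/105 [(3 2 3; 0 0 0)], sign=+1
Σ_t [0,0]: t=0:+1/96 = 1/96
(3j)²=1/42 [(3 2 3; -1 -2 3)], sign=+1
⇒ 4πI² = 2/9
I = (+1)√(2/9/(4π)) = 0.13298076
No selection rule forces the value: the integral is nonzero (none).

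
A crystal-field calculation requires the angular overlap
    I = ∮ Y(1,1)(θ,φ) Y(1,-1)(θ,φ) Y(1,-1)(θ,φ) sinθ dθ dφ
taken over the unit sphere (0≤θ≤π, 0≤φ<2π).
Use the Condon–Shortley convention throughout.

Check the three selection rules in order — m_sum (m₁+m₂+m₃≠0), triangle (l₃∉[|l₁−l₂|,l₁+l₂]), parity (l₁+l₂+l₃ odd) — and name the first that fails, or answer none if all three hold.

m_sum

m₁+m₂+m₃ = 1 − 1 − 1 = -1  ✗
triangle: |1−1|=0 ≤ l₃=1 ≤ 1+1=2
parity: l₁+l₂+l₃ = 3 is odd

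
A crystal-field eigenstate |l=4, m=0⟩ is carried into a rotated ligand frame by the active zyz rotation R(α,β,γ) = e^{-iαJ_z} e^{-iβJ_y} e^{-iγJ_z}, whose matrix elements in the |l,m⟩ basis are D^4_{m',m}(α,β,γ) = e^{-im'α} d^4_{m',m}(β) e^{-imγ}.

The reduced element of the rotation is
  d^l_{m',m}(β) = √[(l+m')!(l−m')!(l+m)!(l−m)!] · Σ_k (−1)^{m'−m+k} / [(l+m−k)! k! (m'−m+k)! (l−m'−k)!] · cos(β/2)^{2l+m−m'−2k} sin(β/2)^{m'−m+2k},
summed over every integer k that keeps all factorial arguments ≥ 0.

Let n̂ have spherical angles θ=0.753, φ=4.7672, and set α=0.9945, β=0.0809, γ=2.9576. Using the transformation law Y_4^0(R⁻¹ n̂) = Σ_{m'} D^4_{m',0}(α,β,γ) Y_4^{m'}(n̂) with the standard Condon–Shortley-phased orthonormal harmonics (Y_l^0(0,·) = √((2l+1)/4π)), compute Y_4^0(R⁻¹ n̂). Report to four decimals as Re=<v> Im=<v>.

Need the full column D^4_{m',0} for m'=−4..4 at α=0.9945, β=0.0809, γ=2.9576.
cos(β/2)=0.999182, sin(β/2)=0.040439
d^4_{-4,0}: single k=4 term ⇒ +0.000022;  D = -0.000015-0.000017i
d^4_{-3,0}: k∈[3..4] ⇒ +0.000779 -0.000001 = +0.000778;  D = -0.000768+0.000122i
d^4_{-2,0}: k∈[2..4] ⇒ +0.015438 -0.000067 +0.000000 = +0.015371;  D = -0.006242+0.014046i
d^4_{-1,0}: k∈[1..4] ⇒ +0.179816 -0.001767 +0.000003 -0.000000 = +0.178051;  D = +0.097024+0.149294i
d^4_{0,0}: k∈[0..4] ⇒ +0.993475 -0.026037 +0.000096 -0.000000 +0.000000 = +0.967534;  D = +0.967534+0.000000i
d^4_{1,0}: k∈[0..3] ⇒ -0.179816 +0.001767 -0.000003 +0.000000 = -0.178051;  D = -0.097024+0.149294i
d^4_{2,0}: k∈[0..2] ⇒ +0.015438 -0.000067 +0.000000 = +0.015371;  D = -0.006242-0.014046i
d^4_{3,0}: k∈[0..1] ⇒ -0.000779 +0.000001 = -0.000778;  D = +0.000768+0.000122i
d^4_{4,0}: single k=0 term ⇒ +0.000022;  D = -0.000015+0.000017i
Y_4^{m'}(θ=0.753,φ=4.7672) and Σ D·Y over m':
  (-0.0000-0.0000i)·(+0.0945-0.0210i)  (-0.0008+0.0001i)·(-0.0478-0.2881i)  (-0.0062+0.0140i)·(-0.4240+0.0467i)  (+0.0970+0.1493i)·(+0.0094+0.1713i)  (+0.9675+0.0000i)·(-0.3228+0.0000i)  (-0.0970+0.1493i)·(-0.0094+0.1713i)  (-0.0062-0.0140i)·(-0.4240-0.0467i)  (+0.0008+0.0001i)·(+0.0478-0.2881i)  (-0.0000+0.0000i)·(+0.0945+0.0210i)
Y_4^0(R⁻¹ n̂) = -0.357508-0.000000i

Re=-0.3575 Im=0.0000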